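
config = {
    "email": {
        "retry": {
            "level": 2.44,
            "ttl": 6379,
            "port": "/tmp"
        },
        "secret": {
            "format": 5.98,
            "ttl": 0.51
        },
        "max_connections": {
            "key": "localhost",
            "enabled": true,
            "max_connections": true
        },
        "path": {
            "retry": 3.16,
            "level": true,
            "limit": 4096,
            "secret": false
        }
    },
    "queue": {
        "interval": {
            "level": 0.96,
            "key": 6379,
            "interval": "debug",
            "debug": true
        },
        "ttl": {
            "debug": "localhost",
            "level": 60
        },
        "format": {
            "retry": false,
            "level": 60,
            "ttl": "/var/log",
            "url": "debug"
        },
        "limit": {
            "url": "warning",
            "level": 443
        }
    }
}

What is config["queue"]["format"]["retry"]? False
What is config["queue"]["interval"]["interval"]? "debug"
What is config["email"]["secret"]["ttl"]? 0.51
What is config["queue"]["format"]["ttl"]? "/var/log"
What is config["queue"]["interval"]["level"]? 0.96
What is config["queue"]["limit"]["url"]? "warning"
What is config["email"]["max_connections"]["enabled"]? True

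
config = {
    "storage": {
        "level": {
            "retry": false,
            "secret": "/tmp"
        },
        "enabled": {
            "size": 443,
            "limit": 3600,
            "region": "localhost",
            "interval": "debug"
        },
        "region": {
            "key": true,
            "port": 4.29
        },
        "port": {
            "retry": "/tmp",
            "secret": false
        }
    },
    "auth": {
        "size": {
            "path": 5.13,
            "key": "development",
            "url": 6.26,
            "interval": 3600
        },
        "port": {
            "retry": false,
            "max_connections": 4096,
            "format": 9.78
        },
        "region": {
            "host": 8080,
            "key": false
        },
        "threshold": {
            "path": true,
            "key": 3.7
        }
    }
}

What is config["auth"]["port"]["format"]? 9.78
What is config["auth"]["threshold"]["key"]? 3.7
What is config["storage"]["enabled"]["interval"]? "debug"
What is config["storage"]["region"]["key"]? True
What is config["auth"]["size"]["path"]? 5.13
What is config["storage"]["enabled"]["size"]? 443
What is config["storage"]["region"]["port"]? 4.29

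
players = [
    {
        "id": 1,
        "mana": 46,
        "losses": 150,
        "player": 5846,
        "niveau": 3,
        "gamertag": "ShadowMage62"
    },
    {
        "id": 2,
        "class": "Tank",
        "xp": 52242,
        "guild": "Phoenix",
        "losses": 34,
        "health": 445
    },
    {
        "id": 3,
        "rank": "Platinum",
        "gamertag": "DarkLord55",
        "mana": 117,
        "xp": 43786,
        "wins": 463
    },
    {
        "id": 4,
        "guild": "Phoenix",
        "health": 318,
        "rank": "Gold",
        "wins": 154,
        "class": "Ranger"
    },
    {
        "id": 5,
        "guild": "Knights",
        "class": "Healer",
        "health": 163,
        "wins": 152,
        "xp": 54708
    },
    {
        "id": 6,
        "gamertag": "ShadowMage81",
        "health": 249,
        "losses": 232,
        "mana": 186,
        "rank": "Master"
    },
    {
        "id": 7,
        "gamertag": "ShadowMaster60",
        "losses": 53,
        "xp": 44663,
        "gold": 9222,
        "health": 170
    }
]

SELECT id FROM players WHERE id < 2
[1]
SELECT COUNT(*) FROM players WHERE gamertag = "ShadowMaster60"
1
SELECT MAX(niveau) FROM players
3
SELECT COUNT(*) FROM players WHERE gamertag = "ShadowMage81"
1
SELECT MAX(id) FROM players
7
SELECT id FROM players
[1, 2, 3, 4, 5, 6, 7]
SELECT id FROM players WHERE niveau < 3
[]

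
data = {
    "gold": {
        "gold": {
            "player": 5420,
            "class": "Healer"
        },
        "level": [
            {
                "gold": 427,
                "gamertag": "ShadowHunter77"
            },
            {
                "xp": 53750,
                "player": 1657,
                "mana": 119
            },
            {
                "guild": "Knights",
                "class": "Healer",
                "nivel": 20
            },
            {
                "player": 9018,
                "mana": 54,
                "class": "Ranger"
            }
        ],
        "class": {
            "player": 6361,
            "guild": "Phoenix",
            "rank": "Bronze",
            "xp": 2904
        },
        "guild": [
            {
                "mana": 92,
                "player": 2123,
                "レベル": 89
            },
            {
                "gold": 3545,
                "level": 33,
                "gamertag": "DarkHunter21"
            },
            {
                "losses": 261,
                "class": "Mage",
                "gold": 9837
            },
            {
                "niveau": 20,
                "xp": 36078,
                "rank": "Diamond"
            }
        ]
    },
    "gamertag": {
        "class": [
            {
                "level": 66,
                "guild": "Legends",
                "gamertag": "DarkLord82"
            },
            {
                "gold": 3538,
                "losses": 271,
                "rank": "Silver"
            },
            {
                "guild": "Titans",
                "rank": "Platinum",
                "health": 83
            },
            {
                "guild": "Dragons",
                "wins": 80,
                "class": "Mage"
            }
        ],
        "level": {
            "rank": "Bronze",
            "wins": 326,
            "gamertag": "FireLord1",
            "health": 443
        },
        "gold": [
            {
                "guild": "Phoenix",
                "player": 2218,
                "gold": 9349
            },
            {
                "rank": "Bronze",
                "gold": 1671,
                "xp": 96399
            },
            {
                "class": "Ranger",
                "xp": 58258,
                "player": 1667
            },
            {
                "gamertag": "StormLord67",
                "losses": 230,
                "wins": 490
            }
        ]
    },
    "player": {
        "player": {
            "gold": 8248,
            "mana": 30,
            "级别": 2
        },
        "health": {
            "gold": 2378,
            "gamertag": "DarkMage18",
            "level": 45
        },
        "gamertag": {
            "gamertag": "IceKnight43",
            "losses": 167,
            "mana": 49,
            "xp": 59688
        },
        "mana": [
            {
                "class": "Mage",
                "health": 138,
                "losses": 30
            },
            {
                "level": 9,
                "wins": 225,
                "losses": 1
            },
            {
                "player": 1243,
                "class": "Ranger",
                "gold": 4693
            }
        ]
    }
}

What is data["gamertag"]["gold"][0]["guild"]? "Phoenix"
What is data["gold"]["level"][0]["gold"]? 427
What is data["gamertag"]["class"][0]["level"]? 66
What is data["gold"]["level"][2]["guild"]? "Knights"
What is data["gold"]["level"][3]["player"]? 9018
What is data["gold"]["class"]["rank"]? "Bronze"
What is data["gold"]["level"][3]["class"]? "Ranger"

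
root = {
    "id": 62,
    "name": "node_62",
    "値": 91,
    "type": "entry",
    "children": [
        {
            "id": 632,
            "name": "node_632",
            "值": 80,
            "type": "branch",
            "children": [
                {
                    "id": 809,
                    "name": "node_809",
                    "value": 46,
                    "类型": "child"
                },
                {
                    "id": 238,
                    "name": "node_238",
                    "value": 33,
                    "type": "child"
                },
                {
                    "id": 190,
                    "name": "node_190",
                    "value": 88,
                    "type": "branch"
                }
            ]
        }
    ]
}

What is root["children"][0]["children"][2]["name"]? "node_190"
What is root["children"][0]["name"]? "node_632"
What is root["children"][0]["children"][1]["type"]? "child"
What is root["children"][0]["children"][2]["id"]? 190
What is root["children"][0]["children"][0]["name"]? "node_809"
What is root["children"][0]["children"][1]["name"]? "node_238"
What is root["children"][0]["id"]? 632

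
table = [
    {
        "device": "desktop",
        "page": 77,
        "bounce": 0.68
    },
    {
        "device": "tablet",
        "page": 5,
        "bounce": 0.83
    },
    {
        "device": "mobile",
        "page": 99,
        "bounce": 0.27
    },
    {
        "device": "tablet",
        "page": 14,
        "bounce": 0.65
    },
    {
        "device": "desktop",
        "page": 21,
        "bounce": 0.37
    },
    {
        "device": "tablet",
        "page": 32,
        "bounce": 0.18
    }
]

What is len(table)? 6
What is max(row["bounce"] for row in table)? 0.83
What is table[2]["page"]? 99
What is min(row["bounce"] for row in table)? 0.18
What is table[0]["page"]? 77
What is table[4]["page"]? 21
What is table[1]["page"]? 5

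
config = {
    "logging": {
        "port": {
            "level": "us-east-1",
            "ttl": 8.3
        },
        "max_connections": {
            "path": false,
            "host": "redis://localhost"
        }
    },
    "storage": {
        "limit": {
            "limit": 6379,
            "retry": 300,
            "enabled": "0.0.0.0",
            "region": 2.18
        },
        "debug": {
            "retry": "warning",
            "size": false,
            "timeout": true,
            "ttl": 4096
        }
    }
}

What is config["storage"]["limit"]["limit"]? 6379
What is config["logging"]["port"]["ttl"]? 8.3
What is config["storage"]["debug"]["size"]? False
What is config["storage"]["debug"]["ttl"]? 4096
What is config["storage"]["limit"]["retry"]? 300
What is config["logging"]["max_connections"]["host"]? "redis://localhost"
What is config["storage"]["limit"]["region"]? 2.18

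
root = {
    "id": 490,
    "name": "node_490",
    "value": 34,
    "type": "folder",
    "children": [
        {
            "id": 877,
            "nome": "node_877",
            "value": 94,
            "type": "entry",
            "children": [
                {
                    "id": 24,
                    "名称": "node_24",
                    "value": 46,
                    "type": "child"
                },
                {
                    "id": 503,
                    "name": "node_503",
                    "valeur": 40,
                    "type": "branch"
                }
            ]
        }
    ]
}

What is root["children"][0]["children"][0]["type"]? "child"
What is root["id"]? 490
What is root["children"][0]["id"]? 877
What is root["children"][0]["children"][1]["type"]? "branch"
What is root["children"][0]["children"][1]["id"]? 503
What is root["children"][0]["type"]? "entry"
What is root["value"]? 34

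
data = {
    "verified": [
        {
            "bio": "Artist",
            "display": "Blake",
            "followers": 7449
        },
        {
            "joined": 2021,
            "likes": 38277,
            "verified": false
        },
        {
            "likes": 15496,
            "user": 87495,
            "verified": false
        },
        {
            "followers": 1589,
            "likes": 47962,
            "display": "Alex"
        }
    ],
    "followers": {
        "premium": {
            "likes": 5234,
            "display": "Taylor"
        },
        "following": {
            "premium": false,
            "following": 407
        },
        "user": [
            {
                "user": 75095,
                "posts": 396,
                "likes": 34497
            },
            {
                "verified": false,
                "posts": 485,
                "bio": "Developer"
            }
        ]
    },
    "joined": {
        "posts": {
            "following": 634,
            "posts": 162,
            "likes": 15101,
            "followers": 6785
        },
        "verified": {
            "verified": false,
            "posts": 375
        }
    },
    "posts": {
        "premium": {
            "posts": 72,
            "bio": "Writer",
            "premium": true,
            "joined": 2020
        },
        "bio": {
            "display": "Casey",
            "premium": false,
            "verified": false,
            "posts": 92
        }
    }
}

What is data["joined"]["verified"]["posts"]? 375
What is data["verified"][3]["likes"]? 47962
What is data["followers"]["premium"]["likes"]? 5234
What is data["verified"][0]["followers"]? 7449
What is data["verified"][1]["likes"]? 38277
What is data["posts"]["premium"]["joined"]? 2020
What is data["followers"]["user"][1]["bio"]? "Developer"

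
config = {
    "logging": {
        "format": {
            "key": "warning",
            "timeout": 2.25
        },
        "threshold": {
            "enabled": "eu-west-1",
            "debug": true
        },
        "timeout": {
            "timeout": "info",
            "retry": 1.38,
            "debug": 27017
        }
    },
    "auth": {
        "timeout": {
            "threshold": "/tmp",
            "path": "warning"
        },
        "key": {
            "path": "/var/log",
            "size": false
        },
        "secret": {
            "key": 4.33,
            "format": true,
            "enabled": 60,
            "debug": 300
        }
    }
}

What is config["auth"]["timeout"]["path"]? "warning"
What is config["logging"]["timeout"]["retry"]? 1.38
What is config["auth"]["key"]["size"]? False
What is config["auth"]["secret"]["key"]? 4.33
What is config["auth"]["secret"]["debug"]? 300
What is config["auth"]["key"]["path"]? "/var/log"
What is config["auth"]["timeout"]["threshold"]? "/tmp"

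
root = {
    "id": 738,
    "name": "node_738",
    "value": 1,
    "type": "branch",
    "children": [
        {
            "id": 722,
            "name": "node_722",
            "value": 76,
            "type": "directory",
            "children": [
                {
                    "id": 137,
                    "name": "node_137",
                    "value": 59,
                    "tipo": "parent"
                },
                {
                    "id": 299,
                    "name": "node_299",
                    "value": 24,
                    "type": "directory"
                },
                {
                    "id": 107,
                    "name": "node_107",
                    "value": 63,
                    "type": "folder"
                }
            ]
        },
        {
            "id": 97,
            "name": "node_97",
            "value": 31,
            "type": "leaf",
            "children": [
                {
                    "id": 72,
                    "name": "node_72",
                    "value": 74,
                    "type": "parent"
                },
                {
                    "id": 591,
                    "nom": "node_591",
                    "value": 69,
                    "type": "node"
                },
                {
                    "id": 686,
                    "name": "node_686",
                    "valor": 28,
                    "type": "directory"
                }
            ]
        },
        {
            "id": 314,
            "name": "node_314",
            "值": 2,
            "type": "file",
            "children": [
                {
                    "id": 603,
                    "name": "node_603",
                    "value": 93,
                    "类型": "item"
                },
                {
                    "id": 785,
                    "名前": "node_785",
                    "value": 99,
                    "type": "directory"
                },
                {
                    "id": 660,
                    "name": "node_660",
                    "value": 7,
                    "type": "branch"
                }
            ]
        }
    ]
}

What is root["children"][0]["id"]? 722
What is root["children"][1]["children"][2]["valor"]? 28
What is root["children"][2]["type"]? "file"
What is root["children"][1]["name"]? "node_97"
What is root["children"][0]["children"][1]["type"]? "directory"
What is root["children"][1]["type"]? "leaf"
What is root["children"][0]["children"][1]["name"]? "node_299"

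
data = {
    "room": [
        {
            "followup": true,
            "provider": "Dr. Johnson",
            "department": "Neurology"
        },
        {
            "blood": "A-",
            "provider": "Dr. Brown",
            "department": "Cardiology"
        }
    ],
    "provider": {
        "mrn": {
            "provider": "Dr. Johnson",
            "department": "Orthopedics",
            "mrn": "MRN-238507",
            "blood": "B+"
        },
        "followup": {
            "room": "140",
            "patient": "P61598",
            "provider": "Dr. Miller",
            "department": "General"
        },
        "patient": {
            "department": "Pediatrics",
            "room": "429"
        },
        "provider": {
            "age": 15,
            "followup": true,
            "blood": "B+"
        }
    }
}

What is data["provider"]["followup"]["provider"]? "Dr. Miller"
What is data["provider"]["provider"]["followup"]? True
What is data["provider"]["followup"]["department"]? "General"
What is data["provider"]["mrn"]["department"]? "Orthopedics"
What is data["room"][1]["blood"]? "A-"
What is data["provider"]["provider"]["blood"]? "B+"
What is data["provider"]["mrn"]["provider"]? "Dr. Johnson"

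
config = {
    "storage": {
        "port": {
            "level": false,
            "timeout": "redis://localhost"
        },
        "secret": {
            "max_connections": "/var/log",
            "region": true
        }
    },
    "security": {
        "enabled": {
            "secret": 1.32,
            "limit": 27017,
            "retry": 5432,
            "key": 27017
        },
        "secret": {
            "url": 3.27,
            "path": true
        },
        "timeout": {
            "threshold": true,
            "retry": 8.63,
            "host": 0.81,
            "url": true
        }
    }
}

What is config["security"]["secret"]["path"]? True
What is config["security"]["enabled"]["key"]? 27017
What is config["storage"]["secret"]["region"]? True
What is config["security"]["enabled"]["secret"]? 1.32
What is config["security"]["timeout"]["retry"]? 8.63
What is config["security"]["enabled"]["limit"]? 27017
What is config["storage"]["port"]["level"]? False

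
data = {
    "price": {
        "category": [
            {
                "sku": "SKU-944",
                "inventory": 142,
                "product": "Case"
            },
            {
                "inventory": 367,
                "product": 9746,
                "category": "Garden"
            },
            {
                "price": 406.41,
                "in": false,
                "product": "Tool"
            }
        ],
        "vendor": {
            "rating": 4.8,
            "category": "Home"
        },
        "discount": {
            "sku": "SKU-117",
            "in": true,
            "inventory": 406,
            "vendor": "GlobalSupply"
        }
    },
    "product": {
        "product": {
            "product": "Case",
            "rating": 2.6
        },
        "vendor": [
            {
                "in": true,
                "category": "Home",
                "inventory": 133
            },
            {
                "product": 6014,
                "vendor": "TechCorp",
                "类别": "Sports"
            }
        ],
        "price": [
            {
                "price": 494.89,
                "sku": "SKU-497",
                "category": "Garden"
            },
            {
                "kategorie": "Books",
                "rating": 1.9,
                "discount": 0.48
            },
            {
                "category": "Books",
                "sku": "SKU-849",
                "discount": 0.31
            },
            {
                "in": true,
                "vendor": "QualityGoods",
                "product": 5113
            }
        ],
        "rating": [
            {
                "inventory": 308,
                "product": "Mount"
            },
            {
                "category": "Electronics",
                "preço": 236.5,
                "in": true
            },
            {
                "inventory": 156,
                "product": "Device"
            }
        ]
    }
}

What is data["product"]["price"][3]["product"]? 5113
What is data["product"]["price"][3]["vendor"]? "QualityGoods"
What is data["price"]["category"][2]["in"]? False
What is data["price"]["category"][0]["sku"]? "SKU-944"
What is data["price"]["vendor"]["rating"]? 4.8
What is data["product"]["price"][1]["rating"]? 1.9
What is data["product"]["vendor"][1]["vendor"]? "TechCorp"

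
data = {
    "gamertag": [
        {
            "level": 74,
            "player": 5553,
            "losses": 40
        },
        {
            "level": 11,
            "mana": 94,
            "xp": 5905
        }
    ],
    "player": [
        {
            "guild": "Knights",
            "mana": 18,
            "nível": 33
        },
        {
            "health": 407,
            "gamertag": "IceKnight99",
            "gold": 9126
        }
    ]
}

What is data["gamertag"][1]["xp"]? 5905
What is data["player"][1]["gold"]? 9126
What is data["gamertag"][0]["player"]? 5553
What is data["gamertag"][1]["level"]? 11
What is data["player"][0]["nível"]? 33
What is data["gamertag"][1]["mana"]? 94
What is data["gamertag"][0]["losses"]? 40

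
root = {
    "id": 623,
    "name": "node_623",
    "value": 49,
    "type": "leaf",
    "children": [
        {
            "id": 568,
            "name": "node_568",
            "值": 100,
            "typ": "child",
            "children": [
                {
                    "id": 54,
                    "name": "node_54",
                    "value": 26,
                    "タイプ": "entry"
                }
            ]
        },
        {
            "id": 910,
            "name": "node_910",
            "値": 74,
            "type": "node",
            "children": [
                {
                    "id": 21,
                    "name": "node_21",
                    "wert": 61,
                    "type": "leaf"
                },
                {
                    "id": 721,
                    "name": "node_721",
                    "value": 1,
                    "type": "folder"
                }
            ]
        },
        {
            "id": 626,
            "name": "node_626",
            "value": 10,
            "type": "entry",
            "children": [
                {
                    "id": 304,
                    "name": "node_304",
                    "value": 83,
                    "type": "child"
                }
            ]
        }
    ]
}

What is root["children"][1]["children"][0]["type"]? "leaf"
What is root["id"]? 623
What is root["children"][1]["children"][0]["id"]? 21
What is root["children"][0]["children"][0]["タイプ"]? "entry"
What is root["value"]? 49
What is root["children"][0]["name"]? "node_568"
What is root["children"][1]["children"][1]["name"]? "node_721"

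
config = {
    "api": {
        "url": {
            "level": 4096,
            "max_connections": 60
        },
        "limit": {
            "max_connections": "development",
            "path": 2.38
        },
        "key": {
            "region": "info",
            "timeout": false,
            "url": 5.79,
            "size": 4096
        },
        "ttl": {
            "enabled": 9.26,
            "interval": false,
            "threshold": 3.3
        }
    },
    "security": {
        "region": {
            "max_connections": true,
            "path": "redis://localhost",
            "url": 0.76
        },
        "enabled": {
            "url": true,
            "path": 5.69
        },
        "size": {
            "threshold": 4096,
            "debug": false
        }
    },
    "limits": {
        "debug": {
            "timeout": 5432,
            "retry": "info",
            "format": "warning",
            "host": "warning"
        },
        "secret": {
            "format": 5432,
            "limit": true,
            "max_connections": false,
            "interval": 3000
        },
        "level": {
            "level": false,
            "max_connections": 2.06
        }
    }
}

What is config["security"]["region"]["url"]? 0.76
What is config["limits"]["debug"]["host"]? "warning"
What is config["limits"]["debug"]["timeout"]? 5432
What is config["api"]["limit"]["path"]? 2.38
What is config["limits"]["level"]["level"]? False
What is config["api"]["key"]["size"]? 4096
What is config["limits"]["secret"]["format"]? 5432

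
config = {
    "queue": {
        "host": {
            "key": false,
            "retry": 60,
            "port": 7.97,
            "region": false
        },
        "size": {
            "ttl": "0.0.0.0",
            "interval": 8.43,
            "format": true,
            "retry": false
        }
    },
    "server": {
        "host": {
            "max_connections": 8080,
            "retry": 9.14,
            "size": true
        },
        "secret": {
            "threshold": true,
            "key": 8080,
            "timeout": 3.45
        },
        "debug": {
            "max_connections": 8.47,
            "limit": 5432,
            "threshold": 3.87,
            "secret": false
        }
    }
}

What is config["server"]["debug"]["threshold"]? 3.87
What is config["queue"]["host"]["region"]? False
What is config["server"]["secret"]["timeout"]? 3.45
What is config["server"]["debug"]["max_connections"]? 8.47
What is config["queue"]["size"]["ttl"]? "0.0.0.0"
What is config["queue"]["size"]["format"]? True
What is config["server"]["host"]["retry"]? 9.14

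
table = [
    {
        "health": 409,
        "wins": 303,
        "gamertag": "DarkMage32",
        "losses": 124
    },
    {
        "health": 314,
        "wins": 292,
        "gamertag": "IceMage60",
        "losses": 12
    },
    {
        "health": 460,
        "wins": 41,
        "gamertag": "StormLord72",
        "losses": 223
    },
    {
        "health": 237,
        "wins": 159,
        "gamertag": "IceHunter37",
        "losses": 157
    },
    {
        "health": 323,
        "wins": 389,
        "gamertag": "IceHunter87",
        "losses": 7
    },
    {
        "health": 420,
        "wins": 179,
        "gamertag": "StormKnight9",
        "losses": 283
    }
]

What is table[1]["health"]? 314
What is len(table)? 6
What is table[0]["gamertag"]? "DarkMage32"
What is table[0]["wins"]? 303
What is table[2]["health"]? 460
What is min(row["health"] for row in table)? 237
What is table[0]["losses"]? 124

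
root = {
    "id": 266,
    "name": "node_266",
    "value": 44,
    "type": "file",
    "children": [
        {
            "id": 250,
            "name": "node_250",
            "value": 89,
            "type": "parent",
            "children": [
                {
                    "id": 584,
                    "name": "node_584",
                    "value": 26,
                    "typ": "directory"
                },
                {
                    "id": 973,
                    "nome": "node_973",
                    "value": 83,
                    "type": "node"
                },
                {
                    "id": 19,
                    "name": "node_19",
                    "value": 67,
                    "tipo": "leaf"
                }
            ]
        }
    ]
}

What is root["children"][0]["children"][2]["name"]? "node_19"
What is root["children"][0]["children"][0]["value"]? 26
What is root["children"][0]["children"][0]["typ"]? "directory"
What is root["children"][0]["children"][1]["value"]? 83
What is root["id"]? 266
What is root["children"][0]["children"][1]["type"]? "node"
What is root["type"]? "file"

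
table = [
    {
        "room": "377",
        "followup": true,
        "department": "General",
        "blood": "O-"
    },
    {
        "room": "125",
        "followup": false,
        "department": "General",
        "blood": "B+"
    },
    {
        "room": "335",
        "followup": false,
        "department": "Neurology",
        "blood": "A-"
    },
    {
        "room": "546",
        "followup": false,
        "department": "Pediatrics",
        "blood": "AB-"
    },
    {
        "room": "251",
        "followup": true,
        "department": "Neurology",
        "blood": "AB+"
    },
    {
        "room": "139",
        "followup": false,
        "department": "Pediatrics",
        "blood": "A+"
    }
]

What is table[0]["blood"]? "O-"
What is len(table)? 6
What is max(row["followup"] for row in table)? True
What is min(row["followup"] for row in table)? False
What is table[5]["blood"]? "A+"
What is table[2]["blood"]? "A-"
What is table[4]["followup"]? True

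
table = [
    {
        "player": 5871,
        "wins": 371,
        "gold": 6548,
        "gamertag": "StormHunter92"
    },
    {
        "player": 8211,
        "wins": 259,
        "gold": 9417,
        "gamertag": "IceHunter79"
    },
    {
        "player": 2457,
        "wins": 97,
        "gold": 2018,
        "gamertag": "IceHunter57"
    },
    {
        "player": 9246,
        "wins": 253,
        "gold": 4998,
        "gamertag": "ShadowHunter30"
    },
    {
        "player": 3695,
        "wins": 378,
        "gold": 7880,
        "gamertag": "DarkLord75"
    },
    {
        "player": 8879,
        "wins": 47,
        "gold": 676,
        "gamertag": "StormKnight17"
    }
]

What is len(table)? 6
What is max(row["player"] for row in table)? 9246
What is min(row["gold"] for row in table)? 676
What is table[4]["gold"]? 7880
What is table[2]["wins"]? 97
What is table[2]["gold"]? 2018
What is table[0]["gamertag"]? "StormHunter92"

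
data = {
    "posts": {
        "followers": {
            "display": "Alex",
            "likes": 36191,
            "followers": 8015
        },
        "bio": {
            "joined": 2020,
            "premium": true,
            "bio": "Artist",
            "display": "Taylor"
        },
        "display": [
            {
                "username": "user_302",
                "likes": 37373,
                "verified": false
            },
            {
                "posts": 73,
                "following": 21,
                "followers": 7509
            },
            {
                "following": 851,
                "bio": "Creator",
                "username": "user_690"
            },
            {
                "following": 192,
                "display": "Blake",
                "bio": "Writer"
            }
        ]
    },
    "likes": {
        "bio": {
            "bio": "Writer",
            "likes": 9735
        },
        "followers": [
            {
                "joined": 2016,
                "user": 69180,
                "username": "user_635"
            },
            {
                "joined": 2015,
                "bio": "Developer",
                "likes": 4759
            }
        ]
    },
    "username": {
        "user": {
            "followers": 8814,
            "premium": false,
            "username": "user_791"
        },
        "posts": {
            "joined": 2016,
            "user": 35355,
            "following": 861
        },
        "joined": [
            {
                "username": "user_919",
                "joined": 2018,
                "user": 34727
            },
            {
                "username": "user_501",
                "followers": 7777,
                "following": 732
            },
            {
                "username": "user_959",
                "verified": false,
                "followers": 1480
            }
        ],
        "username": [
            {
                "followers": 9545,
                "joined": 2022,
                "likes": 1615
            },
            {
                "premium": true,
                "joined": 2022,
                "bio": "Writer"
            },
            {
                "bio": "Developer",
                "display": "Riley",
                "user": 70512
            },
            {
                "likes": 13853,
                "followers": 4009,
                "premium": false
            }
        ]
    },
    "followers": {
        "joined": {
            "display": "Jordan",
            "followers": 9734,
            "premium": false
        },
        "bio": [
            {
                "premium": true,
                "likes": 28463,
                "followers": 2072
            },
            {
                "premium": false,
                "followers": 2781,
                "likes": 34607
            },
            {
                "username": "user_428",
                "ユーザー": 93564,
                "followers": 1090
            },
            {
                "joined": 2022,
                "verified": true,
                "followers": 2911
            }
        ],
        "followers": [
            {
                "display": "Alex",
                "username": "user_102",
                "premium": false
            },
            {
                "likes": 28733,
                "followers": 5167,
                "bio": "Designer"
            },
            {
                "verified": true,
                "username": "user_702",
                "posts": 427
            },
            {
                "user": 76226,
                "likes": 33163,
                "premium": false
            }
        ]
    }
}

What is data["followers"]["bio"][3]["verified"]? True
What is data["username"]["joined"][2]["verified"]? False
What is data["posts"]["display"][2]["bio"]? "Creator"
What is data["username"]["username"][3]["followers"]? 4009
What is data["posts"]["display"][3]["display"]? "Blake"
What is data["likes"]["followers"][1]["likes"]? 4759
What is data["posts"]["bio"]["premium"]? True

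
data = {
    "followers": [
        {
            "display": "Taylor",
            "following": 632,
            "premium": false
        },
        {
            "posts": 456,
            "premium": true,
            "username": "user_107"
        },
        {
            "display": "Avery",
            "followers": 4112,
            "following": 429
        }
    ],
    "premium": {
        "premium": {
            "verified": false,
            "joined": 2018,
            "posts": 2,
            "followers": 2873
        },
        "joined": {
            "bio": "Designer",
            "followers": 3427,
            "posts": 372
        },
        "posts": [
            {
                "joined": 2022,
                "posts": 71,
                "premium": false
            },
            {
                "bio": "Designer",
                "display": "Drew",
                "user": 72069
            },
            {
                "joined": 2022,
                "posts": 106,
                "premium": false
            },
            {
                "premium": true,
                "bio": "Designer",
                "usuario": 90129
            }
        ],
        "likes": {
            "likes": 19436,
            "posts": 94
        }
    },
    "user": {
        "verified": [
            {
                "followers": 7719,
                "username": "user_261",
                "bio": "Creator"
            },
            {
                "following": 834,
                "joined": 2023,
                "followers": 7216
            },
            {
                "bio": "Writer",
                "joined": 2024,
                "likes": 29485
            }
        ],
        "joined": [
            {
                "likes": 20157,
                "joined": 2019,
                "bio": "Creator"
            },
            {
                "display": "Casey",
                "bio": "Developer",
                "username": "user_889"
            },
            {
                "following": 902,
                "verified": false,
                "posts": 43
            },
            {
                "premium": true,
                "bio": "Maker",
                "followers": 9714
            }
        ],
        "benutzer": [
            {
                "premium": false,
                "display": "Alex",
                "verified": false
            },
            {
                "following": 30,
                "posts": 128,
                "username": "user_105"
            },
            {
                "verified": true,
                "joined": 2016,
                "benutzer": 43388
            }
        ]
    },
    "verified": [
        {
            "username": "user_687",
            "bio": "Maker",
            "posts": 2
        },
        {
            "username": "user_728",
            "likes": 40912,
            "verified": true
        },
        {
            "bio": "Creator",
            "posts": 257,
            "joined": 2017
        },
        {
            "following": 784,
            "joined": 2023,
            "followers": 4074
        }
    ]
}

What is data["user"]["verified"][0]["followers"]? 7719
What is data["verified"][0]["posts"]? 2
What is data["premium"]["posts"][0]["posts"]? 71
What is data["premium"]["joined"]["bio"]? "Designer"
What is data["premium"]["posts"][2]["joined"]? 2022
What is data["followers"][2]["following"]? 429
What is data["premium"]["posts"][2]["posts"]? 106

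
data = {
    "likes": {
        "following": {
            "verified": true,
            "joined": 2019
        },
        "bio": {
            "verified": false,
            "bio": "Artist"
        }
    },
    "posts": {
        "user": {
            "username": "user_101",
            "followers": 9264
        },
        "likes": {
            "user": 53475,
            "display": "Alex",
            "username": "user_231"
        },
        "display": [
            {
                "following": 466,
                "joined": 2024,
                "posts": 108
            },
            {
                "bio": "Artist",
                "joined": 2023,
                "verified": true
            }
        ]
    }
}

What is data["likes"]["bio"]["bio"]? "Artist"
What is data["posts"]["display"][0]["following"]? 466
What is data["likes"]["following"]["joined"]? 2019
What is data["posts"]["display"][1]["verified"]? True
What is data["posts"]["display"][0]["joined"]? 2024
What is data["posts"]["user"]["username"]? "user_101"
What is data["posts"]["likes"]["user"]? 53475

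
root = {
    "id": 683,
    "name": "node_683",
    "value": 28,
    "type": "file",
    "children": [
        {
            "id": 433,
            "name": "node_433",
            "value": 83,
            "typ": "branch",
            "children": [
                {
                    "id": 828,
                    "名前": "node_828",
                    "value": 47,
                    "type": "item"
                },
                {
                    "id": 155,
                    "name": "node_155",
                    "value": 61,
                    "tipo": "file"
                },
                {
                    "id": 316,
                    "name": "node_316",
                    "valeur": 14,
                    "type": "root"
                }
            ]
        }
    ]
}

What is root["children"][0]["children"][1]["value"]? 61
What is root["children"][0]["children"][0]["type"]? "item"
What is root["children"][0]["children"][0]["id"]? 828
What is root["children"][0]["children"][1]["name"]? "node_155"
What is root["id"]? 683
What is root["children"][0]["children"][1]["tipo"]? "file"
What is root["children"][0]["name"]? "node_433"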